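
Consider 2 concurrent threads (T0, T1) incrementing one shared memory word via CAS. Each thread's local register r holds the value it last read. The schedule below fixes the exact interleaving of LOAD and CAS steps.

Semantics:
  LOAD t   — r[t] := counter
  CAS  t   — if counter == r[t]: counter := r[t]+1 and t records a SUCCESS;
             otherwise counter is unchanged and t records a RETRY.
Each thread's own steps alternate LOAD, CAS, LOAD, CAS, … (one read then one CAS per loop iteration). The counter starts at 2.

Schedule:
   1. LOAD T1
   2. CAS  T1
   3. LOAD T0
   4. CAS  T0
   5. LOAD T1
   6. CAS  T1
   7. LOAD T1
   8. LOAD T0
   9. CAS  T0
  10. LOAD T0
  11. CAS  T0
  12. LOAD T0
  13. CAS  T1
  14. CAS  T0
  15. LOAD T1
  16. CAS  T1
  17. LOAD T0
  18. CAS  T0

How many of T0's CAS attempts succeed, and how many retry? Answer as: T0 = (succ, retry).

T0 = (5, 0)

step 1: T1 LOAD ⇒ load; ctr=2 reg=2
step 2: T1 CAS ⇒ ok; ctr=3 reg=2
step 3: T0 LOAD ⇒ load; ctr=3 reg=3
step 4: T0 CAS ⇒ ok; ctr=4 reg=3
step 5: T1 LOAD ⇒ load; ctr=4 reg=4
step 6: T1 CAS ⇒ ok; ctr=5 reg=4
step 7: T1 LOAD ⇒ load; ctr=5 reg=5
step 8: T0 LOAD ⇒ load; ctr=5 reg=5
step 9: T0 CAS ⇒ ok; ctr=6 reg=5
step 10: T0 LOAD ⇒ load; ctr=6 reg=6
step 11: T0 CAS ⇒ ok; ctr=7 reg=6
step 12: T0 LOAD ⇒ load; ctr=7 reg=7
step 13: T1 CAS ⇒ retry; ctr=7 reg=5
step 14: T0 CAS ⇒ ok; ctr=8 reg=7
step 15: T1 LOAD ⇒ load; ctr=8 reg=8
step 16: T1 CAS ⇒ ok; ctr=9 reg=8
step 17: T0 LOAD ⇒ load; ctr=9 reg=9
step 18: T0 CAS ⇒ ok; ctr=10 reg=9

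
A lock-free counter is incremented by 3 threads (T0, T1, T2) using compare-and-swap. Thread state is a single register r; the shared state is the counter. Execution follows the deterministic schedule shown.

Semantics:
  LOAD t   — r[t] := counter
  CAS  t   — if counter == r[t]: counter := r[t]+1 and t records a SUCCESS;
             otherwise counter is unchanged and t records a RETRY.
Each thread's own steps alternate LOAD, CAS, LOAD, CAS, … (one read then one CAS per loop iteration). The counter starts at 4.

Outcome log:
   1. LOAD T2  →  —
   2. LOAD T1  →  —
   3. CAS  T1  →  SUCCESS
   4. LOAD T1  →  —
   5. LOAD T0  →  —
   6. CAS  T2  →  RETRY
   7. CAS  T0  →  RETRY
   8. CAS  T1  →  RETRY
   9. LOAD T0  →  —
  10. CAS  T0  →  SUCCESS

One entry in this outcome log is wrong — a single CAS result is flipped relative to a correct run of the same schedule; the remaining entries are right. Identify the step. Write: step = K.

Reference trace:
#1 T2 reads 4
#2 T1 reads 4
#3 T1 CAS(4→5) writes; counter now 5
#4 T1 reads 5
#5 T0 reads 5
#6 T2 CAS(4→5) fails; counter now 5
#7 T0 CAS(5→6) writes; counter now 6
#8 T1 CAS(5→6) fails; counter now 6
#9 T0 reads 6
#10 T0 CAS(6→7) writes; counter now 7
Flip is step 7.

step = 7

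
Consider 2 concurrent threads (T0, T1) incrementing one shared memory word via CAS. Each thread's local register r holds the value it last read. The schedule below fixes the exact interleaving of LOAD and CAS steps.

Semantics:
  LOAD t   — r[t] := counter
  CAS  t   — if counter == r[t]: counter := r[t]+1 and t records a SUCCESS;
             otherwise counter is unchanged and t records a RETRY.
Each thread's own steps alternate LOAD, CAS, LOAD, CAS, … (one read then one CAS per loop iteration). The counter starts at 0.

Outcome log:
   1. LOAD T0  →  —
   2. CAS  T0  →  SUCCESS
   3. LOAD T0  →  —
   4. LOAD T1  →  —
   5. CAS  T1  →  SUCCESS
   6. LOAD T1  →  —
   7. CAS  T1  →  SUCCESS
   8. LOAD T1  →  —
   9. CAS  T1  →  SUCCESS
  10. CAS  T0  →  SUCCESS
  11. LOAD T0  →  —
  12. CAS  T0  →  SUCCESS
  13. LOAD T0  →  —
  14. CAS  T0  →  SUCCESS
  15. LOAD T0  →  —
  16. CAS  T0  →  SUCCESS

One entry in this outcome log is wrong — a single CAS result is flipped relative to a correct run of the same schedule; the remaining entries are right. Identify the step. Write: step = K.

step = 10

Correct run:
1. LOAD T0 → mem=0 r[T0]=0 [LOAD]
2. CAS T0 → mem=1 r[T0]=0 [OK]
3. LOAD T0 → mem=1 r[T0]=1 [LOAD]
4. LOAD T1 → mem=1 r[T1]=1 [LOAD]
5. CAS T1 → mem=2 r[T1]=1 [OK]
6. LOAD T1 → mem=2 r[T1]=2 [LOAD]
7. CAS T1 → mem=3 r[T1]=2 [OK]
8. LOAD T1 → mem=3 r[T1]=3 [LOAD]
9. CAS T1 → mem=4 r[T1]=3 [OK]
10. CAS T0 → mem=4 r[T0]=1 [RETRY]
11. LOAD T0 → mem=4 r[T0]=4 [LOAD]
12. CAS T0 → mem=5 r[T0]=4 [OK]
13. LOAD T0 → mem=5 r[T0]=5 [LOAD]
14. CAS T0 → mem=6 r[T0]=5 [OK]
15. LOAD T0 → mem=6 r[T0]=6 [LOAD]
16. CAS T0 → mem=7 r[T0]=6 [OK]
Log disagrees first at step 10.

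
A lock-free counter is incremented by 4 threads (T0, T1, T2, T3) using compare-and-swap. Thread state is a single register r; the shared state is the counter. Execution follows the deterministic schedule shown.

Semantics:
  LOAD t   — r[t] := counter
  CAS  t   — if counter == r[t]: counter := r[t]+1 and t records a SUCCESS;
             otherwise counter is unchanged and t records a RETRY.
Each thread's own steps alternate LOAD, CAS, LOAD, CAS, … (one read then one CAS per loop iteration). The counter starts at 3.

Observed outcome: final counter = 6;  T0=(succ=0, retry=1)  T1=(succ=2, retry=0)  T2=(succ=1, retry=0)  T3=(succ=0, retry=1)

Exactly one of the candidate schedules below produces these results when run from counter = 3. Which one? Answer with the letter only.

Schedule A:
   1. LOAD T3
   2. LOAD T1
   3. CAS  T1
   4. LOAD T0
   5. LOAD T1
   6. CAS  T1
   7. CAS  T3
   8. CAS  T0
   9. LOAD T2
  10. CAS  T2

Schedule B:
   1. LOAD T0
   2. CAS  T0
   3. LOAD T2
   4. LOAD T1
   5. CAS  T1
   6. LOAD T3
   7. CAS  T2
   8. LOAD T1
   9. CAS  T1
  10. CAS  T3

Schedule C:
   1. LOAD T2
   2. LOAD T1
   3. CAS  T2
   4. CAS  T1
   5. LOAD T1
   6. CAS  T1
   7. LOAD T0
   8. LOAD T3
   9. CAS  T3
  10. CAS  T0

Run A:
T3 LOAD — after: cnt=3, r=3 — load
T1 LOAD — after: cnt=3, r=3 — load
T1 CAS — after: cnt=4, r=3 — ok
T0 LOAD — after: cnt=4, r=4 — load
T1 LOAD — after: cnt=4, r=4 — load
T1 CAS — after: cnt=5, r=4 — ok
T3 CAS — after: cnt=5, r=3 — retry
T0 CAS — after: cnt=5, r=4 — retry
T2 LOAD — after: cnt=5, r=5 — load
T2 CAS — after: cnt=6, r=5 — ok

A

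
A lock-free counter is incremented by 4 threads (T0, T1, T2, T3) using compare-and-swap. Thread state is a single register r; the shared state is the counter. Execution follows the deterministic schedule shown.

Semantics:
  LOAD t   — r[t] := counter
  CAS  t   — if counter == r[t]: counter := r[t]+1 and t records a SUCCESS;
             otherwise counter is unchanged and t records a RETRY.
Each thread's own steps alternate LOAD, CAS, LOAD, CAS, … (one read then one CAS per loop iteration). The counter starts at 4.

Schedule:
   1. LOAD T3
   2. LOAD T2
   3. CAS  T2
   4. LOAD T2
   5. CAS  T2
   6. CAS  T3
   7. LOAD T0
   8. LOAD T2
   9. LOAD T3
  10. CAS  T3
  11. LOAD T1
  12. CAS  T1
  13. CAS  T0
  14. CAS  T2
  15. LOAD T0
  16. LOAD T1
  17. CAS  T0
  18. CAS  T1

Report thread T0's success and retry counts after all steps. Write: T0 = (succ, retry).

T0 = (1, 1)

T3 LOAD — after: cnt=4, r=4 — load
T2 LOAD — after: cnt=4, r=4 — load
T2 CAS — after: cnt=5, r=4 — ok
T2 LOAD — after: cnt=5, r=5 — load
T2 CAS — after: cnt=6, r=5 — ok
T3 CAS — after: cnt=6, r=4 — retry
T0 LOAD — after: cnt=6, r=6 — load
T2 LOAD — after: cnt=6, r=6 — load
T3 LOAD — after: cnt=6, r=6 — load
T3 CAS — after: cnt=7, r=6 — ok
T1 LOAD — after: cnt=7, r=7 — load
T1 CAS — after: cnt=8, r=7 — ok
T0 CAS — after: cnt=8, r=6 — retry
T2 CAS — after: cnt=8, r=6 — retry
T0 LOAD — after: cnt=8, r=8 — load
T1 LOAD — after: cnt=8, r=8 — load
T0 CAS — after: cnt=9, r=8 — ok
T1 CAS — after: cnt=9, r=8 — retry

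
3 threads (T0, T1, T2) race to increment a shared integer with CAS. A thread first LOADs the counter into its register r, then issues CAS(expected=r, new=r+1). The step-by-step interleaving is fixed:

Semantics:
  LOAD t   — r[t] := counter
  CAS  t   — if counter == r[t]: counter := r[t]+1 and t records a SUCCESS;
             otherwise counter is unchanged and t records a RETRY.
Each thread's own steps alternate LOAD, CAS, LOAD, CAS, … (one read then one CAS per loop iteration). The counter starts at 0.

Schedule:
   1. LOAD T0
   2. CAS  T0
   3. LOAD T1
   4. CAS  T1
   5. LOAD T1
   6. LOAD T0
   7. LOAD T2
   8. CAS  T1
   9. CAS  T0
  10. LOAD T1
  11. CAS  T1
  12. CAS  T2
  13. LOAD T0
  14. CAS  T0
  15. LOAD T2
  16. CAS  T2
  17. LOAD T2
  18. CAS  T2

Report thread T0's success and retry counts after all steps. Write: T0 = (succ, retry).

step 1: T0 LOAD ⇒ load; ctr=0 reg=0
step 2: T0 CAS ⇒ ok; ctr=1 reg=0
step 3: T1 LOAD ⇒ load; ctr=1 reg=1
step 4: T1 CAS ⇒ ok; ctr=2 reg=1
step 5: T1 LOAD ⇒ load; ctr=2 reg=2
step 6: T0 LOAD ⇒ load; ctr=2 reg=2
step 7: T2 LOAD ⇒ load; ctr=2 reg=2
step 8: T1 CAS ⇒ ok; ctr=3 reg=2
step 9: T0 CAS ⇒ retry; ctr=3 reg=2
step 10: T1 LOAD ⇒ load; ctr=3 reg=3
step 11: T1 CAS ⇒ ok; ctr=4 reg=3
step 12: T2 CAS ⇒ retry; ctr=4 reg=2
step 13: T0 LOAD ⇒ load; ctr=4 reg=4
step 14: T0 CAS ⇒ ok; ctr=5 reg=4
step 15: T2 LOAD ⇒ load; ctr=5 reg=5
step 16: T2 CAS ⇒ ok; ctr=6 reg=5
step 17: T2 LOAD ⇒ load; ctr=6 reg=6
step 18: T2 CAS ⇒ ok; ctr=7 reg=6

T0 = (2, 1)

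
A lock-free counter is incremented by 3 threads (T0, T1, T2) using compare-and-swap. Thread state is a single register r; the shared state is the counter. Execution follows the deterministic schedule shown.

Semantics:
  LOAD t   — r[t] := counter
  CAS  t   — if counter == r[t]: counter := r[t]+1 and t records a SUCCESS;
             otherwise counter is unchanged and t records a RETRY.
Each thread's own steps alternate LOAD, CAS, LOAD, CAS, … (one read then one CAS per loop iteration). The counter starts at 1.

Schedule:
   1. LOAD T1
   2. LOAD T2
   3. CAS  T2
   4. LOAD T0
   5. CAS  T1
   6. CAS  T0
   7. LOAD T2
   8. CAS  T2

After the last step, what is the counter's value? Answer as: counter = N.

step 1: T1 LOAD ⇒ load; ctr=1 reg=1
step 2: T2 LOAD ⇒ load; ctr=1 reg=1
step 3: T2 CAS ⇒ ok; ctr=2 reg=1
step 4: T0 LOAD ⇒ load; ctr=2 reg=2
step 5: T1 CAS ⇒ retry; ctr=2 reg=1
step 6: T0 CAS ⇒ ok; ctr=3 reg=2
step 7: T2 LOAD ⇒ load; ctr=3 reg=3
step 8: T2 CAS ⇒ ok; ctr=4 reg=3

counter = 4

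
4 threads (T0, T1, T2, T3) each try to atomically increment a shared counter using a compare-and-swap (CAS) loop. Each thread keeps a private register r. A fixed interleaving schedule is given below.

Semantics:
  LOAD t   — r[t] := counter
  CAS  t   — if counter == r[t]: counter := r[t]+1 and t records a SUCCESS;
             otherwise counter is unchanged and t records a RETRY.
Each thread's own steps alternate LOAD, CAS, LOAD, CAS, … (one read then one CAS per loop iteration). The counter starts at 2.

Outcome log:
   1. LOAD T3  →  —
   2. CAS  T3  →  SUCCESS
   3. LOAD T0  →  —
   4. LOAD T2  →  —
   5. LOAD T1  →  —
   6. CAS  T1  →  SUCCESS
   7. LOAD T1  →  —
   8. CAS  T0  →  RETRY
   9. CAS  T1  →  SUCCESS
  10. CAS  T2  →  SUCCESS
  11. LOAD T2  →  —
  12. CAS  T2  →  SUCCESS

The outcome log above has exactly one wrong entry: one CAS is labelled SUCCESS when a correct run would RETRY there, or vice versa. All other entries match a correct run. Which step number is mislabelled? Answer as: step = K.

step = 10

Reference trace:
#1 T3 reads 2
#2 T3 CAS(2→3) writes; counter now 3
#3 T0 reads 3
#4 T2 reads 3
#5 T1 reads 3
#6 T1 CAS(3→4) writes; counter now 4
#7 T1 reads 4
#8 T0 CAS(3→4) fails; counter now 4
#9 T1 CAS(4→5) writes; counter now 5
#10 T2 CAS(3→4) fails; counter now 5
#11 T2 reads 5
#12 T2 CAS(5→6) writes; counter now 6
Flip is step 10.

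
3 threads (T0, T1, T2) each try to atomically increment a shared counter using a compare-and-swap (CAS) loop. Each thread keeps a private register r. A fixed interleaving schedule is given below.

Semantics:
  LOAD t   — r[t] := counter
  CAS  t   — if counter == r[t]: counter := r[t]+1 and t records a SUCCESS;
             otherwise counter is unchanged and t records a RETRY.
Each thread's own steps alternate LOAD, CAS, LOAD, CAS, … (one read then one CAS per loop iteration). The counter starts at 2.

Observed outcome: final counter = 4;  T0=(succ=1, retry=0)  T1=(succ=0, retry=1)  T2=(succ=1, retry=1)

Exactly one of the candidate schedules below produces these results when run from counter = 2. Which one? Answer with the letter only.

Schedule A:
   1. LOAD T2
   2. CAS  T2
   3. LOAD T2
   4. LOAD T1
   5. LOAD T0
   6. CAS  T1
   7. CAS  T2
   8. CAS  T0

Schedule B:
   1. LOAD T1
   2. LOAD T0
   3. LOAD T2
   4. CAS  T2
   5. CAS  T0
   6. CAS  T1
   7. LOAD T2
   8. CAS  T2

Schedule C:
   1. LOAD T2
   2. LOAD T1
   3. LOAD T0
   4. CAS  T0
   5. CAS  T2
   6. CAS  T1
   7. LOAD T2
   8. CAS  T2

C

Tracing schedule C:
[1] T2.load  rd  (counter 2, T2.r 2)
[2] T1.load  rd  (counter 2, T1.r 2)
[3] T0.load  rd  (counter 2, T0.r 2)
[4] T0.cas  hit  (counter 3, T0.r 2)
[5] T2.cas  miss  (counter 3, T2.r 2)
[6] T1.cas  miss  (counter 3, T1.r 2)
[7] T2.load  rd  (counter 3, T2.r 3)
[8] T2.cas  hit  (counter 4, T2.r 3)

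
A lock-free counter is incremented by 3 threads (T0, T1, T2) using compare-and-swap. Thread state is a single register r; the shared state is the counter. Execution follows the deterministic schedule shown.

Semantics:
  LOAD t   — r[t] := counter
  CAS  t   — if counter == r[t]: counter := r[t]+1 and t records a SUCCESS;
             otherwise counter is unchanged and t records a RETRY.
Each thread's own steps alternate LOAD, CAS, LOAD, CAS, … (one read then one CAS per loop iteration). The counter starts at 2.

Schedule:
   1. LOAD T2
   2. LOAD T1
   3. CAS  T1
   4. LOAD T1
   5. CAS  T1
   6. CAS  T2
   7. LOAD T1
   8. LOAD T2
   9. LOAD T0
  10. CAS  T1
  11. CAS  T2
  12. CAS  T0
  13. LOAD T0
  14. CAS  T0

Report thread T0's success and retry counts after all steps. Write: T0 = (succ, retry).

   1) LOAD T2:  M=2  r_T2=2
   2) LOAD T1:  M=2  r_T1=2
   3) CAS  T1:  M=3  r_T1=2 ✓
   4) LOAD T1:  M=3  r_T1=3
   5) CAS  T1:  M=4  r_T1=3 ✓
   6) CAS  T2:  M=4  r_T2=2 ✗
   7) LOAD T1:  M=4  r_T1=4
   8) LOAD T2:  M=4  r_T2=4
   9) LOAD T0:  M=4  r_T0=4
  10) CAS  T1:  M=5  r_T1=4 ✓
  11) CAS  T2:  M=5  r_T2=4 ✗
  12) CAS  T0:  M=5  r_T0=4 ✗
  13) LOAD T0:  M=5  r_T0=5
  14) CAS  T0:  M=6  r_T0=5 ✓

T0 = (1, 1)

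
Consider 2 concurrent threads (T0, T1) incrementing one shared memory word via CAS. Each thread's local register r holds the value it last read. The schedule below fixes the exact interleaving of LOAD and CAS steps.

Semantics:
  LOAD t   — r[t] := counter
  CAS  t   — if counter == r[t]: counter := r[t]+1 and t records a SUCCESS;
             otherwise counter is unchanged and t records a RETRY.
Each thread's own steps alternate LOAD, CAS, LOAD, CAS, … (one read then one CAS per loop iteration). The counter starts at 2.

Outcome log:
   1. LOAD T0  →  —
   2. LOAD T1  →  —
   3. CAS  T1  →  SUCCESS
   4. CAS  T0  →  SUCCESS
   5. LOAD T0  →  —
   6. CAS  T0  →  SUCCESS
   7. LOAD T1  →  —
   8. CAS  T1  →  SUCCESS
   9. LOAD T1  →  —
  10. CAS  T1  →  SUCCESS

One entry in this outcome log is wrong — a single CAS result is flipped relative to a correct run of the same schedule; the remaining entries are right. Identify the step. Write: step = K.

Re-executing:
1. LOAD T0 → mem=2 r[T0]=2 [LOAD]
2. LOAD T1 → mem=2 r[T1]=2 [LOAD]
3. CAS T1 → mem=3 r[T1]=2 [OK]
4. CAS T0 → mem=3 r[T0]=2 [RETRY]
5. LOAD T0 → mem=3 r[T0]=3 [LOAD]
6. CAS T0 → mem=4 r[T0]=3 [OK]
7. LOAD T1 → mem=4 r[T1]=4 [LOAD]
8. CAS T1 → mem=5 r[T1]=4 [OK]
9. LOAD T1 → mem=5 r[T1]=5 [LOAD]
10. CAS T1 → mem=6 r[T1]=5 [OK]
Flip is step 4.

step = 4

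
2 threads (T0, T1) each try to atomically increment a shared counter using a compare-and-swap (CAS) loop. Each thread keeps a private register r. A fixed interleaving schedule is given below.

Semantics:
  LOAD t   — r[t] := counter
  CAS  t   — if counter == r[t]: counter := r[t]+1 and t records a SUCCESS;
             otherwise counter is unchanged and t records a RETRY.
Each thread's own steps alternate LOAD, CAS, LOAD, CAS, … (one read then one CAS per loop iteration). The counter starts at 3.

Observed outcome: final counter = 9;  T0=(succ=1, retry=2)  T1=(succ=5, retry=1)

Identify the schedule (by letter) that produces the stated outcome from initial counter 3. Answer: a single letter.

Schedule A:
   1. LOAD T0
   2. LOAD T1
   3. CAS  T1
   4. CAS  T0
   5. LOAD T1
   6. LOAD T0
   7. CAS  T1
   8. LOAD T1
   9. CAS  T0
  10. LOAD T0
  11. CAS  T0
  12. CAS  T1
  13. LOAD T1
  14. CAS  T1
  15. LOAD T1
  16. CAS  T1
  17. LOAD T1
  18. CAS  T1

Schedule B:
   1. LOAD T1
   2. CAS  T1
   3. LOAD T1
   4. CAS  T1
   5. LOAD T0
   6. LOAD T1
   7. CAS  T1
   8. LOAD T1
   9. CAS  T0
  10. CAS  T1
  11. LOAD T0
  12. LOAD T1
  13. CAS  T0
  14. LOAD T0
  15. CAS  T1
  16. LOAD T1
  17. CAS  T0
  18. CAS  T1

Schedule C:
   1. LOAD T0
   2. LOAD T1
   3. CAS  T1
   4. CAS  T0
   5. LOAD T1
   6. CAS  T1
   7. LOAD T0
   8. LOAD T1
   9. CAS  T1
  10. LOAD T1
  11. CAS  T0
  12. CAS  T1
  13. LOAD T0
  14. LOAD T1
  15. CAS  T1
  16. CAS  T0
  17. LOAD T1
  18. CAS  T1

A

Simulating candidate A:
step 1: T0 LOAD ⇒ load; ctr=3 reg=3
step 2: T1 LOAD ⇒ load; ctr=3 reg=3
step 3: T1 CAS ⇒ ok; ctr=4 reg=3
step 4: T0 CAS ⇒ retry; ctr=4 reg=3
step 5: T1 LOAD ⇒ load; ctr=4 reg=4
step 6: T0 LOAD ⇒ load; ctr=4 reg=4
step 7: T1 CAS ⇒ ok; ctr=5 reg=4
step 8: T1 LOAD ⇒ load; ctr=5 reg=5
step 9: T0 CAS ⇒ retry; ctr=5 reg=4
step 10: T0 LOAD ⇒ load; ctr=5 reg=5
step 11: T0 CAS ⇒ ok; ctr=6 reg=5
step 12: T1 CAS ⇒ retry; ctr=6 reg=5
step 13: T1 LOAD ⇒ load; ctr=6 reg=6
step 14: T1 CAS ⇒ ok; ctr=7 reg=6
step 15: T1 LOAD ⇒ load; ctr=7 reg=7
step 16: T1 CAS ⇒ ok; ctr=8 reg=7
step 17: T1 LOAD ⇒ load; ctr=8 reg=8
step 18: T1 CAS ⇒ ok; ctr=9 reg=8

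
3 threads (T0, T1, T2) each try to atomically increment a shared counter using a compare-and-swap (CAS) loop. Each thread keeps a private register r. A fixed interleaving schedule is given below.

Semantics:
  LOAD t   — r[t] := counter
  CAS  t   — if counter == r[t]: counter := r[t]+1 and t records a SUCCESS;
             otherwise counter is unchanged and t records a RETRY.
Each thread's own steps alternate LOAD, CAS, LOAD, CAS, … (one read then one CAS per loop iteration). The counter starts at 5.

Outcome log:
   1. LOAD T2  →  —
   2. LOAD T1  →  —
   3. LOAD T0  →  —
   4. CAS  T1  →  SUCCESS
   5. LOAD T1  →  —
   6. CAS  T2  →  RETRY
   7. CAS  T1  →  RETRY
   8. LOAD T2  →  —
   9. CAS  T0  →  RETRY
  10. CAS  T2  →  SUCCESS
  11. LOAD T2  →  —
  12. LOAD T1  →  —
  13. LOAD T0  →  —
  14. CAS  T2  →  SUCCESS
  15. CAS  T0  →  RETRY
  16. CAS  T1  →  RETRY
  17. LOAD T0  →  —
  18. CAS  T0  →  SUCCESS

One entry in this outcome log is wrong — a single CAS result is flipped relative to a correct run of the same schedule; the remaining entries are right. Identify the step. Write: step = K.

Correct run:
#1 T2 reads 5
#2 T1 reads 5
#3 T0 reads 5
#4 T1 CAS(5→6) writes; counter now 6
#5 T1 reads 6
#6 T2 CAS(5→6) fails; counter now 6
#7 T1 CAS(6→7) writes; counter now 7
#8 T2 reads 7
#9 T0 CAS(5→6) fails; counter now 7
#10 T2 CAS(7→8) writes; counter now 8
#11 T2 reads 8
#12 T1 reads 8
#13 T0 reads 8
#14 T2 CAS(8→9) writes; counter now 9
#15 T0 CAS(8→9) fails; counter now 9
#16 T1 CAS(8→9) fails; counter now 9
#17 T0 reads 9
#18 T0 CAS(9→10) writes; counter now 10
Mismatch at 7.

step = 7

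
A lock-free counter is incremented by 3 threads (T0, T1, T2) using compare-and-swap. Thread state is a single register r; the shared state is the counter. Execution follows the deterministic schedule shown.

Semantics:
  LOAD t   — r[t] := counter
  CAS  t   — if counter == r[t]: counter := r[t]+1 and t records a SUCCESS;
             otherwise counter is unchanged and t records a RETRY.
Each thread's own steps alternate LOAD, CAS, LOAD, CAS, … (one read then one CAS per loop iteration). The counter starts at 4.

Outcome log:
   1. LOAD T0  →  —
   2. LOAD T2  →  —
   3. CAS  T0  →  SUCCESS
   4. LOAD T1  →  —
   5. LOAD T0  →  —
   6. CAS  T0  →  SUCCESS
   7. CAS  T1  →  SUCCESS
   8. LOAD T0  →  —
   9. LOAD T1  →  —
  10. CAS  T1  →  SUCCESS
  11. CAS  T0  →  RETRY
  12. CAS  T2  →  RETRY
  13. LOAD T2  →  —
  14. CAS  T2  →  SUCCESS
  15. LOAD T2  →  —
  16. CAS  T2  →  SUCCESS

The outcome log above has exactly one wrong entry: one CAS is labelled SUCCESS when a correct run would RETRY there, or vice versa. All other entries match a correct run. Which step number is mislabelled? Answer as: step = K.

Reference trace:
1. LOAD T0 → mem=4 r[T0]=4 [LOAD]
2. LOAD T2 → mem=4 r[T2]=4 [LOAD]
3. CAS T0 → mem=5 r[T0]=4 [OK]
4. LOAD T1 → mem=5 r[T1]=5 [LOAD]
5. LOAD T0 → mem=5 r[T0]=5 [LOAD]
6. CAS T0 → mem=6 r[T0]=5 [OK]
7. CAS T1 → mem=6 r[T1]=5 [RETRY]
8. LOAD T0 → mem=6 r[T0]=6 [LOAD]
9. LOAD T1 → mem=6 r[T1]=6 [LOAD]
10. CAS T1 → mem=7 r[T1]=6 [OK]
11. CAS T0 → mem=7 r[T0]=6 [RETRY]
12. CAS T2 → mem=7 r[T2]=4 [RETRY]
13. LOAD T2 → mem=7 r[T2]=7 [LOAD]
14. CAS T2 → mem=8 r[T2]=7 [OK]
15. LOAD T2 → mem=8 r[T2]=8 [LOAD]
16. CAS T2 → mem=9 r[T2]=8 [OK]
Mismatch at 7.

step = 7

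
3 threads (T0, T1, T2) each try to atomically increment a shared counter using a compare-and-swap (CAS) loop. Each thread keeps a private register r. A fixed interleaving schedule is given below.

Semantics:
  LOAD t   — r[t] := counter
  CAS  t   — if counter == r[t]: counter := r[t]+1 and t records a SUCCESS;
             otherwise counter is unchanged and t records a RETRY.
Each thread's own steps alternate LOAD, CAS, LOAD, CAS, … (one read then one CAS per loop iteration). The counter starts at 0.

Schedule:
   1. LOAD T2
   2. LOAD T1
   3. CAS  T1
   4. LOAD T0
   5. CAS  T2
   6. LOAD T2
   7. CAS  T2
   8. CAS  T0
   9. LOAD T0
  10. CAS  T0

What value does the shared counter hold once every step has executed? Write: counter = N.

#1 T2 reads 0
#2 T1 reads 0
#3 T1 CAS(0→1) writes; counter now 1
#4 T0 reads 1
#5 T2 CAS(0→1) fails; counter now 1
#6 T2 reads 1
#7 T2 CAS(1→2) writes; counter now 2
#8 T0 CAS(1→2) fails; counter now 2
#9 T0 reads 2
#10 T0 CAS(2→3) writes; counter now 3

counter = 3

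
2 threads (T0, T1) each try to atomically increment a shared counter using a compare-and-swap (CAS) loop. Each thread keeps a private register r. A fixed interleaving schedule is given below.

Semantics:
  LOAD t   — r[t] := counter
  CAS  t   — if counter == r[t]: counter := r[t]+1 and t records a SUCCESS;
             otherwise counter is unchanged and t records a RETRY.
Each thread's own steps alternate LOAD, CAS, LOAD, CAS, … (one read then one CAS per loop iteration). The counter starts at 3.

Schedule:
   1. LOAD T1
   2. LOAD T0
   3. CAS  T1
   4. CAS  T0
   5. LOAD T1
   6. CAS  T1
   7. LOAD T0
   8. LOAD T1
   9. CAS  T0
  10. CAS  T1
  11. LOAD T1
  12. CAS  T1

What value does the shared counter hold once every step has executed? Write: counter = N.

#1 T1 reads 3
#2 T0 reads 3
#3 T1 CAS(3→4) writes; counter now 4
#4 T0 CAS(3→4) fails; counter now 4
#5 T1 reads 4
#6 T1 CAS(4→5) writes; counter now 5
#7 T0 reads 5
#8 T1 reads 5
#9 T0 CAS(5→6) writes; counter now 6
#10 T1 CAS(5→6) fails; counter now 6
#11 T1 reads 6
#12 T1 CAS(6→7) writes; counter now 7

counter = 7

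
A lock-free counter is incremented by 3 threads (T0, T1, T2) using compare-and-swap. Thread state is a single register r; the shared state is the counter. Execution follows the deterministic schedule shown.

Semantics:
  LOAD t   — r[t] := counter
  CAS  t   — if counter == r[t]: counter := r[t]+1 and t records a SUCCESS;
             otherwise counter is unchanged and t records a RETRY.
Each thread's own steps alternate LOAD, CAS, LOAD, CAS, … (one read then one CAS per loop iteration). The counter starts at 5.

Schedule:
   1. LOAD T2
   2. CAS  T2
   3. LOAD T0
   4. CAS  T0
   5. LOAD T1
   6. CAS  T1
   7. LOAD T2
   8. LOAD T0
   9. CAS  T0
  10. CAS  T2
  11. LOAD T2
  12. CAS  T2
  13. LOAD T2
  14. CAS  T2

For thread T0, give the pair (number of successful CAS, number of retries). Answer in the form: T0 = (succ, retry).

[1] T2.load  rd  (counter 5, T2.r 5)
[2] T2.cas  hit  (counter 6, T2.r 5)
[3] T0.load  rd  (counter 6, T0.r 6)
[4] T0.cas  hit  (counter 7, T0.r 6)
[5] T1.load  rd  (counter 7, T1.r 7)
[6] T1.cas  hit  (counter 8, T1.r 7)
[7] T2.load  rd  (counter 8, T2.r 8)
[8] T0.load  rd  (counter 8, T0.r 8)
[9] T0.cas  hit  (counter 9, T0.r 8)
[10] T2.cas  miss  (counter 9, T2.r 8)
[11] T2.load  rd  (counter 9, T2.r 9)
[12] T2.cas  hit  (counter 10, T2.r 9)
[13] T2.load  rd  (counter 10, T2.r 10)
[14] T2.cas  hit  (counter 11, T2.r 10)

T0 = (2, 0)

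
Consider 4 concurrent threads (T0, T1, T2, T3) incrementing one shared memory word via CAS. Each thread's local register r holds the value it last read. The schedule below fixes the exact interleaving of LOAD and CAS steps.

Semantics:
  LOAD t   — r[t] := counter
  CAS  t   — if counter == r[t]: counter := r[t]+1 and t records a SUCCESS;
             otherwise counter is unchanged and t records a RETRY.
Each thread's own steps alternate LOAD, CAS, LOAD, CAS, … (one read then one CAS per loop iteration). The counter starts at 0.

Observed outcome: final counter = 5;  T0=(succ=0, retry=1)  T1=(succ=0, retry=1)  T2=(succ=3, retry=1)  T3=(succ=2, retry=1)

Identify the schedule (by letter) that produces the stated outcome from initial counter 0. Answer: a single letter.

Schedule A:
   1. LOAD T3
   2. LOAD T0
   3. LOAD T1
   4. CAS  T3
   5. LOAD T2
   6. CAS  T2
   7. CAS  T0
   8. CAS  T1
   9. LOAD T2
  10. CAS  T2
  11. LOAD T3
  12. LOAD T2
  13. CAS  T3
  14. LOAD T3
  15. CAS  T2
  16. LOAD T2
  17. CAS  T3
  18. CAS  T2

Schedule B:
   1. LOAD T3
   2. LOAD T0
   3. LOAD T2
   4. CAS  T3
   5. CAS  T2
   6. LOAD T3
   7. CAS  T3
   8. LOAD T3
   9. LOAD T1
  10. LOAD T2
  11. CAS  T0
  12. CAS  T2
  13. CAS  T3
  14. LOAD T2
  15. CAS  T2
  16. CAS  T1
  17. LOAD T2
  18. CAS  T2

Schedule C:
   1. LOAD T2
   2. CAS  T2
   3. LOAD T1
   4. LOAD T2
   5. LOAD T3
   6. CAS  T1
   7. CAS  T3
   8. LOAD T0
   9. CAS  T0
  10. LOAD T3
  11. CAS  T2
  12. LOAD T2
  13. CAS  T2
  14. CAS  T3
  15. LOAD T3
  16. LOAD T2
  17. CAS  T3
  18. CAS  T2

B

Run B:
[1] T3.load  rd  (counter 0, T3.r 0)
[2] T0.load  rd  (counter 0, T0.r 0)
[3] T2.load  rd  (counter 0, T2.r 0)
[4] T3.cas  hit  (counter 1, T3.r 0)
[5] T2.cas  miss  (counter 1, T2.r 0)
[6] T3.load  rd  (counter 1, T3.r 1)
[7] T3.cas  hit  (counter 2, T3.r 1)
[8] T3.load  rd  (counter 2, T3.r 2)
[9] T1.load  rd  (counter 2, T1.r 2)
[10] T2.load  rd  (counter 2, T2.r 2)
[11] T0.cas  miss  (counter 2, T0.r 0)
[12] T2.cas  hit  (counter 3, T2.r 2)
[13] T3.cas  miss  (counter 3, T3.r 2)
[14] T2.load  rd  (counter 3, T2.r 3)
[15] T2.cas  hit  (counter 4, T2.r 3)
[16] T1.cas  miss  (counter 4, T1.r 2)
[17] T2.load  rd  (counter 4, T2.r 4)
[18] T2.cas  hit  (counter 5, T2.r 4)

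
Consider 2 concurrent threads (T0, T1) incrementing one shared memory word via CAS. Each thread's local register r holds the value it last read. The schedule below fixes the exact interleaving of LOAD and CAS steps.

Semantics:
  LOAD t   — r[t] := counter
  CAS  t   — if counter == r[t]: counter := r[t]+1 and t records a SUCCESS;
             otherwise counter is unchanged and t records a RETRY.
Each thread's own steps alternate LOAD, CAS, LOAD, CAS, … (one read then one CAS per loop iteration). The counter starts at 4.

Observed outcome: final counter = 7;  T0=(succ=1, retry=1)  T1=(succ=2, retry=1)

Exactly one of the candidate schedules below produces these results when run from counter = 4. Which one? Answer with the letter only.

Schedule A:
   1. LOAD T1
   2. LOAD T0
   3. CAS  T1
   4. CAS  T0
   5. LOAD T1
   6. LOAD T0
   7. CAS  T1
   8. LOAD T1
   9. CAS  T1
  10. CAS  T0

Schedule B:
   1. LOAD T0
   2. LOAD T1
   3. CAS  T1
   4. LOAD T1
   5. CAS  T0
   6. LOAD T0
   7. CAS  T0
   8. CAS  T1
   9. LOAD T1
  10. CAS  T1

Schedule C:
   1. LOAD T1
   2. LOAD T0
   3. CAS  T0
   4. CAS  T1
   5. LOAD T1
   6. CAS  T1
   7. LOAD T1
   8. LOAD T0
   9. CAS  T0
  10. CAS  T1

Tracing schedule B:
#1 T0 reads 4
#2 T1 reads 4
#3 T1 CAS(4→5) writes; counter now 5
#4 T1 reads 5
#5 T0 CAS(4→5) fails; counter now 5
#6 T0 reads 5
#7 T0 CAS(5→6) writes; counter now 6
#8 T1 CAS(5→6) fails; counter now 6
#9 T1 reads 6
#10 T1 CAS(6→7) writes; counter now 7

B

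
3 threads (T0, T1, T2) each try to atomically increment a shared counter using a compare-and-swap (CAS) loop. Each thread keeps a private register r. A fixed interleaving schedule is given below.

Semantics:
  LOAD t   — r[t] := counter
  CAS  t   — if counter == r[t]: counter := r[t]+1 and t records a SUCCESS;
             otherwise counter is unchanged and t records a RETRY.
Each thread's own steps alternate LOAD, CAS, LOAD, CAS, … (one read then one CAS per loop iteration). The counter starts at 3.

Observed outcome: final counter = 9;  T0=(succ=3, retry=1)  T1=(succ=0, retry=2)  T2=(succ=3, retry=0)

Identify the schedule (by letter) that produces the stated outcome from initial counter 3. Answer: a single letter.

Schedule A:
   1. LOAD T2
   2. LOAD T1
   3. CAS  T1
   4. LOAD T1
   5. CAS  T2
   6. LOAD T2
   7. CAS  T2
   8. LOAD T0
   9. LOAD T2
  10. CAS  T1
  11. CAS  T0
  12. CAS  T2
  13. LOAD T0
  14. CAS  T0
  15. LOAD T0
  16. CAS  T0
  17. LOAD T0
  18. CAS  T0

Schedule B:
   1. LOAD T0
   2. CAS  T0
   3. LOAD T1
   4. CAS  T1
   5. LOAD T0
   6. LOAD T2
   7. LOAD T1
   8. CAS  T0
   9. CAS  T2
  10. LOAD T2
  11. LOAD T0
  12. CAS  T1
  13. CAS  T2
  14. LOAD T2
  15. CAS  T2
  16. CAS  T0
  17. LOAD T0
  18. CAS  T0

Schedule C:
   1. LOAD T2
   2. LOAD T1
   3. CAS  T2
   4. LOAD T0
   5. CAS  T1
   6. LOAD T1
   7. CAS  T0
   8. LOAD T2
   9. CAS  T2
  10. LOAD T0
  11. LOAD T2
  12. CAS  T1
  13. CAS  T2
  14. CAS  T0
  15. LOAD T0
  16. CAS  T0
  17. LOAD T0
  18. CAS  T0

Run C:
   1) LOAD T2:  M=3  r_T2=3
   2) LOAD T1:  M=3  r_T1=3
   3) CAS  T2:  M=4  r_T2=3 ✓
   4) LOAD T0:  M=4  r_T0=4
   5) CAS  T1:  M=4  r_T1=3 ✗
   6) LOAD T1:  M=4  r_T1=4
   7) CAS  T0:  M=5  r_T0=4 ✓
   8) LOAD T2:  M=5  r_T2=5
   9) CAS  T2:  M=6  r_T2=5 ✓
  10) LOAD T0:  M=6  r_T0=6
  11) LOAD T2:  M=6  r_T2=6
  12) CAS  T1:  M=6  r_T1=4 ✗
  13) CAS  T2:  M=7  r_T2=6 ✓
  14) CAS  T0:  M=7  r_T0=6 ✗
  15) LOAD T0:  M=7  r_T0=7
  16) CAS  T0:  M=8  r_T0=7 ✓
  17) LOAD T0:  M=8  r_T0=8
  18) CAS  T0:  M=9  r_T0=8 ✓

C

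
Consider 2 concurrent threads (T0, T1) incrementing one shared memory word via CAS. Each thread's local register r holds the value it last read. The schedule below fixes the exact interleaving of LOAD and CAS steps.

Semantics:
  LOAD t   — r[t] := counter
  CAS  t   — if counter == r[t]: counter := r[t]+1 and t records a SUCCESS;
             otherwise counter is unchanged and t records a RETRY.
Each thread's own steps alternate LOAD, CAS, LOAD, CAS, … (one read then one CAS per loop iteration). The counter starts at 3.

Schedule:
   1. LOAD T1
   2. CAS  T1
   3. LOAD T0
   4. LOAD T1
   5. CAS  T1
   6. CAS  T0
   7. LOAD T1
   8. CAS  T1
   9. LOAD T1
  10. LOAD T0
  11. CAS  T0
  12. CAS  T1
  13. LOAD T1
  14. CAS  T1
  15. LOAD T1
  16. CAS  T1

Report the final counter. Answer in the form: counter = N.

counter = 9

T1 LOAD — after: cnt=3, r=3 — load
T1 CAS — after: cnt=4, r=3 — ok
T0 LOAD — after: cnt=4, r=4 — load
T1 LOAD — after: cnt=4, r=4 — load
T1 CAS — after: cnt=5, r=4 — ok
T0 CAS — after: cnt=5, r=4 — retry
T1 LOAD — after: cnt=5, r=5 — load
T1 CAS — after: cnt=6, r=5 — ok
T1 LOAD — after: cnt=6, r=6 — load
T0 LOAD — after: cnt=6, r=6 — load
T0 CAS — after: cnt=7, r=6 — ok
T1 CAS — after: cnt=7, r=6 — retry
T1 LOAD — after: cnt=7, r=7 — load
T1 CAS — after: cnt=8, r=7 — ok
T1 LOAD — after: cnt=8, r=8 — load
T1 CAS — after: cnt=9, r=8 — ok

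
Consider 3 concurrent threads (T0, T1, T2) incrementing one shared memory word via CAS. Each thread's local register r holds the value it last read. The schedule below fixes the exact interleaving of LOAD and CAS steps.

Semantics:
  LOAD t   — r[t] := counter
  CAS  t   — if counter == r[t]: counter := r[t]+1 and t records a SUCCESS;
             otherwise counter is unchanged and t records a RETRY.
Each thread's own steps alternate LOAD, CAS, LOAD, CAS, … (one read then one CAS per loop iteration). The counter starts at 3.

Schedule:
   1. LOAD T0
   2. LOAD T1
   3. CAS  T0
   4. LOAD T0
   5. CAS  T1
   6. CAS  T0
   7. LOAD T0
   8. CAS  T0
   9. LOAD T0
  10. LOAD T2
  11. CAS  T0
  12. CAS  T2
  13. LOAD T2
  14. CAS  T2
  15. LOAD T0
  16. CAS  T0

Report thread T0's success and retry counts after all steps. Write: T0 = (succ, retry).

   1) LOAD T0:  M=3  r_T0=3
   2) LOAD T1:  M=3  r_T1=3
   3) CAS  T0:  M=4  r_T0=3 ✓
   4) LOAD T0:  M=4  r_T0=4
   5) CAS  T1:  M=4  r_T1=3 ✗
   6) CAS  T0:  M=5  r_T0=4 ✓
   7) LOAD T0:  M=5  r_T0=5
   8) CAS  T0:  M=6  r_T0=5 ✓
   9) LOAD T0:  M=6  r_T0=6
  10) LOAD T2:  M=6  r_T2=6
  11) CAS  T0:  M=7  r_T0=6 ✓
  12) CAS  T2:  M=7  r_T2=6 ✗
  13) LOAD T2:  M=7  r_T2=7
  14) CAS  T2:  M=8  r_T2=7 ✓
  15) LOAD T0:  M=8  r_T0=8
  16) CAS  T0:  M=9  r_T0=8 ✓

T0 = (5, 0)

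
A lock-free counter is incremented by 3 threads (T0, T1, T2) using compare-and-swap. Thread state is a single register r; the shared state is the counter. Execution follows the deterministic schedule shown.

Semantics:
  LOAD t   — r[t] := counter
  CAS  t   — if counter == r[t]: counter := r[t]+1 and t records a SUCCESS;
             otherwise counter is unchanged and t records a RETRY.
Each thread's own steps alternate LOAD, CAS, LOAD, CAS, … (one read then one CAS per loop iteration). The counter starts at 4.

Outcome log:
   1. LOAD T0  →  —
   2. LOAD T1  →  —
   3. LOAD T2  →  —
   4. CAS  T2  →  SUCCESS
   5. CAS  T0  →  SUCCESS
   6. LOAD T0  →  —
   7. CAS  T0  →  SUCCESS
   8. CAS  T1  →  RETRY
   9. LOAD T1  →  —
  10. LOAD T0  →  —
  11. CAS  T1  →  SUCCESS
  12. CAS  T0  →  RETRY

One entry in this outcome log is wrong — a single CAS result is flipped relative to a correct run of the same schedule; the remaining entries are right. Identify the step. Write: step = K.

Reference trace:
[1] T0.load  rd  (counter 4, T0.r 4)
[2] T1.load  rd  (counter 4, T1.r 4)
[3] T2.load  rd  (counter 4, T2.r 4)
[4] T2.cas  hit  (counter 5, T2.r 4)
[5] T0.cas  miss  (counter 5, T0.r 4)
[6] T0.load  rd  (counter 5, T0.r 5)
[7] T0.cas  hit  (counter 6, T0.r 5)
[8] T1.cas  miss  (counter 6, T1.r 4)
[9] T1.load  rd  (counter 6, T1.r 6)
[10] T0.load  rd  (counter 6, T0.r 6)
[11] T1.cas  hit  (counter 7, T1.r 6)
[12] T0.cas  miss  (counter 7, T0.r 6)
Flip is step 5.

step = 5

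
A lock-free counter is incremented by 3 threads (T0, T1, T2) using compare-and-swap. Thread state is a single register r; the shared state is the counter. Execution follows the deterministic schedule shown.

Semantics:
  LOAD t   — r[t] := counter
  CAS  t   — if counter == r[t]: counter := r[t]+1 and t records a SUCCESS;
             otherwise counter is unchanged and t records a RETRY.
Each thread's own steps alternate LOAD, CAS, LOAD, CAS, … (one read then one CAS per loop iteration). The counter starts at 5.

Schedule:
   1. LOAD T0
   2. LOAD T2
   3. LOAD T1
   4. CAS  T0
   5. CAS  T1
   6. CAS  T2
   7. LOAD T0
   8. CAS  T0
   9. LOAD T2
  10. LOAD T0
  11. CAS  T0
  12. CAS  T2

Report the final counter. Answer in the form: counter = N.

counter = 8

#1 T0 reads 5
#2 T2 reads 5
#3 T1 reads 5
#4 T0 CAS(5→6) writes; counter now 6
#5 T1 CAS(5→6) fails; counter now 6
#6 T2 CAS(5→6) fails; counter now 6
#7 T0 reads 6
#8 T0 CAS(6→7) writes; counter now 7
#9 T2 reads 7
#10 T0 reads 7
#11 T0 CAS(7→8) writes; counter now 8
#12 T2 CAS(7→8) fails; counter now 8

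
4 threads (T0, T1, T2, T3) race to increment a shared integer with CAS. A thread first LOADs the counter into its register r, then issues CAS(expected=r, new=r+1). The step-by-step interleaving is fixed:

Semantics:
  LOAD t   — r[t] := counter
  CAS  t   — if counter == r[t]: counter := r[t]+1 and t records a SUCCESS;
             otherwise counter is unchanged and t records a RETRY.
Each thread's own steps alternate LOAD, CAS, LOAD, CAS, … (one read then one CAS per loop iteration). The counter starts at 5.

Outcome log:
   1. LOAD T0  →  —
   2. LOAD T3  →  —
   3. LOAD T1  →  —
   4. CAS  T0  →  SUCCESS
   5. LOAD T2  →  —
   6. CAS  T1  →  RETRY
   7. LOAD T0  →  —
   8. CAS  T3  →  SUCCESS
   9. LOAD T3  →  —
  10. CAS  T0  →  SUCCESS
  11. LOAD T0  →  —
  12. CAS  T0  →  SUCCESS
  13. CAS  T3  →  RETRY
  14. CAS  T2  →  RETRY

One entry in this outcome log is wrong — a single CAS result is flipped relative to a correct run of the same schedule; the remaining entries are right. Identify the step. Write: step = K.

Correct run:
#1 T0 reads 5
#2 T3 reads 5
#3 T1 reads 5
#4 T0 CAS(5→6) writes; counter now 6
#5 T2 reads 6
#6 T1 CAS(5→6) fails; counter now 6
#7 T0 reads 6
#8 T3 CAS(5→6) fails; counter now 6
#9 T3 reads 6
#10 T0 CAS(6→7) writes; counter now 7
#11 T0 reads 7
#12 T0 CAS(7→8) writes; counter now 8
#13 T3 CAS(6→7) fails; counter now 8
#14 T2 CAS(6→7) fails; counter now 8
Mismatch at 8.

step = 8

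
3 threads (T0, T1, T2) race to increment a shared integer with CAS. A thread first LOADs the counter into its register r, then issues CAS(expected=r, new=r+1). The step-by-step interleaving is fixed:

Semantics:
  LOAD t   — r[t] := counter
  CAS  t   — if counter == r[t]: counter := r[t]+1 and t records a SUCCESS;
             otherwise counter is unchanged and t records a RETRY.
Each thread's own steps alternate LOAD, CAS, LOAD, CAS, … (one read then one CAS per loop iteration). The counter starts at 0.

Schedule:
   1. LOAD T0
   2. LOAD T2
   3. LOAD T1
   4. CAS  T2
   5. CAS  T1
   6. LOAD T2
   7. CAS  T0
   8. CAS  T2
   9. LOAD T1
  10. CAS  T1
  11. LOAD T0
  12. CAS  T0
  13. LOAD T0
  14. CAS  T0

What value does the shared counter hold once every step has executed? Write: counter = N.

#1 T0 reads 0
#2 T2 reads 0
#3 T1 reads 0
#4 T2 CAS(0→1) writes; counter now 1
#5 T1 CAS(0→1) fails; counter now 1
#6 T2 reads 1
#7 T0 CAS(0→1) fails; counter now 1
#8 T2 CAS(1→2) writes; counter now 2
#9 T1 reads 2
#10 T1 CAS(2→3) writes; counter now 3
#11 T0 reads 3
#12 T0 CAS(3→4) writes; counter now 4
#13 T0 reads 4
#14 T0 CAS(4→5) writes; counter now 5

counter = 5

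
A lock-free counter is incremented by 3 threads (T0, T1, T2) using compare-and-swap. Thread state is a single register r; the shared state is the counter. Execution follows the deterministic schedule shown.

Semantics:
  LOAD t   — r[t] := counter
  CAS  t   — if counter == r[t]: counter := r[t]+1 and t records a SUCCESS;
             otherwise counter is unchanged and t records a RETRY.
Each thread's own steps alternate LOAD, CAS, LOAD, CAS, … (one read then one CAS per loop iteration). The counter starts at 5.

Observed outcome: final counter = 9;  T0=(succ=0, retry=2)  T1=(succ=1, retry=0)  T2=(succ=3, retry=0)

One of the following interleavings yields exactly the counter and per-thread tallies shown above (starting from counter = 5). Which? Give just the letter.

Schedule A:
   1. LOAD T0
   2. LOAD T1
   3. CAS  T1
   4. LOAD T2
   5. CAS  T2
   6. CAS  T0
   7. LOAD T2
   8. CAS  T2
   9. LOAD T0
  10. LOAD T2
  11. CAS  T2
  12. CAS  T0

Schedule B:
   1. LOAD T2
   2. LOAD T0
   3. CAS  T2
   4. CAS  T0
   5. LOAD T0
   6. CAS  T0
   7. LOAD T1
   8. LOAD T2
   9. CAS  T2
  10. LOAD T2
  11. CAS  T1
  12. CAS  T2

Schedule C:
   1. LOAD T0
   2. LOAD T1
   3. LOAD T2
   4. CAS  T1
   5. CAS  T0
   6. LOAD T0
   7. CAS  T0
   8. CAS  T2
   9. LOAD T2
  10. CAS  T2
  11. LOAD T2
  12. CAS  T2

A

Tracing schedule A:
   1) LOAD T0:  M=5  r_T0=5
   2) LOAD T1:  M=5  r_T1=5
   3) CAS  T1:  M=6  r_T1=5 ✓
   4) LOAD T2:  M=6  r_T2=6
   5) CAS  T2:  M=7  r_T2=6 ✓
   6) CAS  T0:  M=7  r_T0=5 ✗
   7) LOAD T2:  M=7  r_T2=7
   8) CAS  T2:  M=8  r_T2=7 ✓
   9) LOAD T0:  M=8  r_T0=8
  10) LOAD T2:  M=8  r_T2=8
  11) CAS  T2:  M=9  r_T2=8 ✓
  12) CAS  T0:  M=9  r_T0=8 ✗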